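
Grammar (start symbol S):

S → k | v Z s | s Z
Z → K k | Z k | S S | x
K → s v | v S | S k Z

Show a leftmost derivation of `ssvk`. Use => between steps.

S=>sZ=>sKk=>ssvk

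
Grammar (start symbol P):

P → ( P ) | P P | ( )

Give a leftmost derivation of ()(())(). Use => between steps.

P => PP => ()P => ()PP => ()(P)P => ()(())P => ()(())()

P => PP   [P → P P]
PP => ()P   [P → ( )]
()P => ()PP   [P → P P]
()PP => ()(P)P   [P → ( P )]
()(P)P => ()(())P   [P → ( )]
()(())P => ()(())()   [P → ( )]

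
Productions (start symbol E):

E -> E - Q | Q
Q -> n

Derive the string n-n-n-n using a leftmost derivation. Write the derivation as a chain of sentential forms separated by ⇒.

E ⇒ E-Q ⇒ E-Q-Q ⇒ E-Q-Q-Q ⇒ Q-Q-Q-Q ⇒ n-Q-Q-Q ⇒ n-n-Q-Q ⇒ n-n-n-Q ⇒ n-n-n-n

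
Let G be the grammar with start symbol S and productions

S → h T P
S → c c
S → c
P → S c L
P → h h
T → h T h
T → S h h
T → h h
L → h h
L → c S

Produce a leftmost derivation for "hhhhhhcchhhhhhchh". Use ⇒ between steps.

S ⇒ hTP ⇒ hhhP ⇒ hhhScL ⇒ hhhhTPcL ⇒ hhhhhThPcL ⇒ hhhhhhThhPcL ⇒ hhhhhhShhhhPcL ⇒ hhhhhhcchhhhPcL ⇒ hhhhhhcchhhhhhcL ⇒ hhhhhhcchhhhhhchh

S ⇒ hTP   [S → h T P]
hTP ⇒ hhhP   [T → h h]
hhhP ⇒ hhhScL   [P → S c L]
hhhScL ⇒ hhhhTPcL   [S → h T P]
hhhhTPcL ⇒ hhhhhThPcL   [T → h T h]
hhhhhThPcL ⇒ hhhhhhThhPcL   [T → h T h]
hhhhhhThhPcL ⇒ hhhhhhShhhhPcL   [T → S h h]
hhhhhhShhhhPcL ⇒ hhhhhhcchhhhPcL   [S → c c]
hhhhhhcchhhhPcL ⇒ hhhhhhcchhhhhhcL   [P → h h]
hhhhhhcchhhhhhcL ⇒ hhhhhhcchhhhhhchh   [L → h h]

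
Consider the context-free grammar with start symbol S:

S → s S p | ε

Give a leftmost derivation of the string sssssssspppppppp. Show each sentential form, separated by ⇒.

S⇒sSp⇒ssSpp⇒sssSppp⇒ssssSpppp⇒sssssSppppp⇒ssssssSpppppp⇒sssssssSppppppp⇒ssssssssSpppppppp⇒sssssssspppppppp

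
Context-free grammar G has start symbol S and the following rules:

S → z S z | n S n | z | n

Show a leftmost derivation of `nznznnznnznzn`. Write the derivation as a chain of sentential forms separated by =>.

S=>nSn=>nzSzn=>nznSnzn=>nznzSznzn=>nznznSnznzn=>nznznnSnnznzn=>nznznnznnznzn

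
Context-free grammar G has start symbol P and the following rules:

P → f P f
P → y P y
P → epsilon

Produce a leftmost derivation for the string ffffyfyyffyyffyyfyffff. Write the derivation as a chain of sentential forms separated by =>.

P => fPf => ffPff => fffPfff => ffffPffff => ffffyPyffff => ffffyfPfyffff => ffffyfyPyfyffff => ffffyfyyPyyfyffff => ffffyfyyfPfyyfyffff => ffffyfyyffPffyyfyffff => ffffyfyyffyPyffyyfyffff => ffffyfyyffyyffyyfyffff

P => fPf   [P → f P f]
fPf => ffPff   [P → f P f]
ffPff => fffPfff   [P → f P f]
fffPfff => ffffPffff   [P → f P f]
ffffPffff => ffffyPyffff   [P → y P y]
ffffyPyffff => ffffyfPfyffff   [P → f P f]
ffffyfPfyffff => ffffyfyPyfyffff   [P → y P y]
ffffyfyPyfyffff => ffffyfyyPyyfyffff   [P → y P y]
ffffyfyyPyyfyffff => ffffyfyyfPfyyfyffff   [P → f P f]
ffffyfyyfPfyyfyffff => ffffyfyyffPffyyfyffff   [P → f P f]
ffffyfyyffPffyyfyffff => ffffyfyyffyPyffyyfyffff   [P → y P y]
ffffyfyyffyPyffyyfyffff => ffffyfyyffyyffyyfyffff   [P → epsilon]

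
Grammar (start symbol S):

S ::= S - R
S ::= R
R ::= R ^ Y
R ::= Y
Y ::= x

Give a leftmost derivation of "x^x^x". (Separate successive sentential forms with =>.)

S => R => R^Y => R^Y^Y => Y^Y^Y => x^Y^Y => x^x^Y => x^x^x

S => R   [S ::= R]
R => R^Y   [R ::= R ^ Y]
R^Y => R^Y^Y   [R ::= R ^ Y]
R^Y^Y => Y^Y^Y   [R ::= Y]
Y^Y^Y => x^Y^Y   [Y ::= x]
x^Y^Y => x^x^Y   [Y ::= x]
x^x^Y => x^x^x   [Y ::= x]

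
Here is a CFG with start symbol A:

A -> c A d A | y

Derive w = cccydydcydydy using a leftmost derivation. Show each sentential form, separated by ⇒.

A ⇒ cAdA   [A -> c A d A]
cAdA ⇒ ccAdAdA   [A -> c A d A]
ccAdAdA ⇒ cccAdAdAdA   [A -> c A d A]
cccAdAdAdA ⇒ cccydAdAdA   [A -> y]
cccydAdAdA ⇒ cccydydAdA   [A -> y]
cccydydAdA ⇒ cccydydcAdAdA   [A -> c A d A]
cccydydcAdAdA ⇒ cccydydcydAdA   [A -> y]
cccydydcydAdA ⇒ cccydydcydydA   [A -> y]
cccydydcydydA ⇒ cccydydcydydy   [A -> y]

A ⇒ cAdA ⇒ ccAdAdA ⇒ cccAdAdAdA ⇒ cccydAdAdA ⇒ cccydydAdA ⇒ cccydydcAdAdA ⇒ cccydydcydAdA ⇒ cccydydcydydA ⇒ cccydydcydydy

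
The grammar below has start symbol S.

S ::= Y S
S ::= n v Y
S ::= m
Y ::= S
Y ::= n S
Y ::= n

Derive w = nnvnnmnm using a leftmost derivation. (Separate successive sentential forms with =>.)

S => YS => nSS => nnvYS => nnvnS => nnvnYS => nnvnnSS => nnvnnmS => nnvnnmYS => nnvnnmnS => nnvnnmnm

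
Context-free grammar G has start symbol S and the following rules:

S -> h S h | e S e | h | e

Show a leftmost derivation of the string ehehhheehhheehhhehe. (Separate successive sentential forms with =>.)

S => eSe => ehShe => eheSehe => ehehShehe => ehehhShhehe => ehehhhShhhehe => ehehhheSehhhehe => ehehhheeSeehhhehe => ehehhheehSheehhhehe => ehehhheehhheehhhehe

S => eSe   [S -> e S e]
eSe => ehShe   [S -> h S h]
ehShe => eheSehe   [S -> e S e]
eheSehe => ehehShehe   [S -> h S h]
ehehShehe => ehehhShhehe   [S -> h S h]
ehehhShhehe => ehehhhShhhehe   [S -> h S h]
ehehhhShhhehe => ehehhheSehhhehe   [S -> e S e]
ehehhheSehhhehe => ehehhheeSeehhhehe   [S -> e S e]
ehehhheeSeehhhehe => ehehhheehSheehhhehe   [S -> h S h]
ehehhheehSheehhhehe => ehehhheehhheehhhehe   [S -> h]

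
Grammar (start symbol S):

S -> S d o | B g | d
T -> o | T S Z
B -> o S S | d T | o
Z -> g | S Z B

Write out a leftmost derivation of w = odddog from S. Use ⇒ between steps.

S ⇒ Bg ⇒ oSSg ⇒ odSg ⇒ odSdog ⇒ odddog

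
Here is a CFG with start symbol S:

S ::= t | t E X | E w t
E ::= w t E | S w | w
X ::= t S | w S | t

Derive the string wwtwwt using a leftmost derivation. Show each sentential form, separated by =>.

S => Ewt => Swwt => Ewtwwt => wwtwwt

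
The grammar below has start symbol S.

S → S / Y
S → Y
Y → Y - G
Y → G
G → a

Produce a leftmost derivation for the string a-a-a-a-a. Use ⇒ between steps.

S⇒Y⇒Y-G⇒Y-G-G⇒Y-G-G-G⇒Y-G-G-G-G⇒G-G-G-G-G⇒a-G-G-G-G⇒a-a-G-G-G⇒a-a-a-G-G⇒a-a-a-a-G⇒a-a-a-a-a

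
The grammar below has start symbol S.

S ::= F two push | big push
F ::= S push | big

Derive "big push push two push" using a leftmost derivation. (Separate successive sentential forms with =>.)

S => F two push => S push two push => big push push two push

S => F two push   [S ::= F two push]
F two push => S push two push   [F ::= S push]
S push two push => big push push two push   [S ::= big push]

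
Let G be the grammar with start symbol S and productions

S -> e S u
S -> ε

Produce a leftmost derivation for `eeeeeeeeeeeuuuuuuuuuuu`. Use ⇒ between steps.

S ⇒ eSu ⇒ eeSuu ⇒ eeeSuuu ⇒ eeeeSuuuu ⇒ eeeeeSuuuuu ⇒ eeeeeeSuuuuuu ⇒ eeeeeeeSuuuuuuu ⇒ eeeeeeeeSuuuuuuuu ⇒ eeeeeeeeeSuuuuuuuuu ⇒ eeeeeeeeeeSuuuuuuuuuu ⇒ eeeeeeeeeeeSuuuuuuuuuuu ⇒ eeeeeeeeeeeuuuuuuuuuuu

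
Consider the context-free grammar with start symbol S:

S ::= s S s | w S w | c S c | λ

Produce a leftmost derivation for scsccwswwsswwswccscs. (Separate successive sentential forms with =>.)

S => sSs   [S ::= s S s]
sSs => scScs   [S ::= c S c]
scScs => scsSscs   [S ::= s S s]
scsSscs => scscScscs   [S ::= c S c]
scscScscs => scsccSccscs   [S ::= c S c]
scsccSccscs => scsccwSwccscs   [S ::= w S w]
scsccwSwccscs => scsccwsSswccscs   [S ::= s S s]
scsccwsSswccscs => scsccwswSwswccscs   [S ::= w S w]
scsccwswSwswccscs => scsccwswwSwwswccscs   [S ::= w S w]
scsccwswwSwwswccscs => scsccwswwsSswwswccscs   [S ::= s S s]
scsccwswwsSswwswccscs => scsccwswwsswwswccscs   [S ::= λ]

S=>sSs=>scScs=>scsSscs=>scscScscs=>scsccSccscs=>scsccwSwccscs=>scsccwsSswccscs=>scsccwswSwswccscs=>scsccwswwSwwswccscs=>scsccwswwsSswwswccscs=>scsccwswwsswwswccscs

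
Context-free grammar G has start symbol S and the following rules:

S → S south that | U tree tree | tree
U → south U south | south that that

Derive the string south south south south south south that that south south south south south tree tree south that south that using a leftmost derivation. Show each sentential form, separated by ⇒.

S ⇒ S south that ⇒ S south that south that ⇒ U tree tree south that south that ⇒ south U south tree tree south that south that ⇒ south south U south south tree tree south that south that ⇒ south south south U south south south tree tree south that south that ⇒ south south south south U south south south south tree tree south that south that ⇒ south south south south south U south south south south south tree tree south that south that ⇒ south south south south south south that that south south south south south tree tree south that south that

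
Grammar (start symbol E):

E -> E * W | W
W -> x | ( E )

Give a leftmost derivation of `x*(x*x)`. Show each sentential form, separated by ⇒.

E ⇒ E*W   [E -> E * W]
E*W ⇒ W*W   [E -> W]
W*W ⇒ x*W   [W -> x]
x*W ⇒ x*(E)   [W -> ( E )]
x*(E) ⇒ x*(E*W)   [E -> E * W]
x*(E*W) ⇒ x*(W*W)   [E -> W]
x*(W*W) ⇒ x*(x*W)   [W -> x]
x*(x*W) ⇒ x*(x*x)   [W -> x]

E⇒E*W⇒W*W⇒x*W⇒x*(E)⇒x*(E*W)⇒x*(W*W)⇒x*(x*W)⇒x*(x*x)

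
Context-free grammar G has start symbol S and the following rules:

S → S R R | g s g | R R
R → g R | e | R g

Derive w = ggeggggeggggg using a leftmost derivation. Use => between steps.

S => RR => gRR => ggRR => ggRgR => ggRggR => ggeggR => ggeggRg => ggegggRg => ggegggRgg => ggegggRggg => ggegggRgggg => ggeggggRgggg => ggeggggRggggg => ggeggggeggggg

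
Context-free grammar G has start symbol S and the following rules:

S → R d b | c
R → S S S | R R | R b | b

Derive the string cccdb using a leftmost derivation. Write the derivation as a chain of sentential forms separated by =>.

S => Rdb => SSSdb => cSSdb => ccSdb => cccdb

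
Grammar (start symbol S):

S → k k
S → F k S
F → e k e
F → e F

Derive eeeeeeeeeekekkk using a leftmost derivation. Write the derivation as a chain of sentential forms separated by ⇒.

S ⇒ FkS   [S → F k S]
FkS ⇒ eFkS   [F → e F]
eFkS ⇒ eeFkS   [F → e F]
eeFkS ⇒ eeeFkS   [F → e F]
eeeFkS ⇒ eeeeFkS   [F → e F]
eeeeFkS ⇒ eeeeeFkS   [F → e F]
eeeeeFkS ⇒ eeeeeeFkS   [F → e F]
eeeeeeFkS ⇒ eeeeeeeFkS   [F → e F]
eeeeeeeFkS ⇒ eeeeeeeeFkS   [F → e F]
eeeeeeeeFkS ⇒ eeeeeeeeeFkS   [F → e F]
eeeeeeeeeFkS ⇒ eeeeeeeeeekekS   [F → e k e]
eeeeeeeeeekekS ⇒ eeeeeeeeeekekkk   [S → k k]

S⇒FkS⇒eFkS⇒eeFkS⇒eeeFkS⇒eeeeFkS⇒eeeeeFkS⇒eeeeeeFkS⇒eeeeeeeFkS⇒eeeeeeeeFkS⇒eeeeeeeeeFkS⇒eeeeeeeeeekekS⇒eeeeeeeeeekekkk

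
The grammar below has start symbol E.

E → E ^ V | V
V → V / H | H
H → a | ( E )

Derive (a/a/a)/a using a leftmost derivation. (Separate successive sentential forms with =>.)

E => V => V/H => H/H => (E)/H => (V)/H => (V/H)/H => (V/H/H)/H => (H/H/H)/H => (a/H/H)/H => (a/a/H)/H => (a/a/a)/H => (a/a/a)/a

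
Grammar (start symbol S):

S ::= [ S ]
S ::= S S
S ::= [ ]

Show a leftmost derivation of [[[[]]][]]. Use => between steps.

S => [S] => [SS] => [[S]S] => [[[S]]S] => [[[[]]]S] => [[[[]]][]]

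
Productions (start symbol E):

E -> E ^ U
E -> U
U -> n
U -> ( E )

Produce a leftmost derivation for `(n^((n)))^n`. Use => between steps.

E => E^U => U^U => (E)^U => (E^U)^U => (U^U)^U => (n^U)^U => (n^(E))^U => (n^(U))^U => (n^((E)))^U => (n^((U)))^U => (n^((n)))^U => (n^((n)))^n

E => E^U   [E -> E ^ U]
E^U => U^U   [E -> U]
U^U => (E)^U   [U -> ( E )]
(E)^U => (E^U)^U   [E -> E ^ U]
(E^U)^U => (U^U)^U   [E -> U]
(U^U)^U => (n^U)^U   [U -> n]
(n^U)^U => (n^(E))^U   [U -> ( E )]
(n^(E))^U => (n^(U))^U   [E -> U]
(n^(U))^U => (n^((E)))^U   [U -> ( E )]
(n^((E)))^U => (n^((U)))^U   [E -> U]
(n^((U)))^U => (n^((n)))^U   [U -> n]
(n^((n)))^U => (n^((n)))^n   [U -> n]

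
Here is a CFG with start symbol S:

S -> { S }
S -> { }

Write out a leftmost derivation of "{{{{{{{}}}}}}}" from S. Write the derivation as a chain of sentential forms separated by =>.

S=>{S}=>{{S}}=>{{{S}}}=>{{{{S}}}}=>{{{{{S}}}}}=>{{{{{{S}}}}}}=>{{{{{{{}}}}}}}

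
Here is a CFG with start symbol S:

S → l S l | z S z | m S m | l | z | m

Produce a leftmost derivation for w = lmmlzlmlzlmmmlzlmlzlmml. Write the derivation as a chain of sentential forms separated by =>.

S => lSl => lmSml => lmmSmml => lmmlSlmml => lmmlzSzlmml => lmmlzlSlzlmml => lmmlzlmSmlzlmml => lmmlzlmlSlmlzlmml => lmmlzlmlzSzlmlzlmml => lmmlzlmlzlSlzlmlzlmml => lmmlzlmlzlmSmlzlmlzlmml => lmmlzlmlzlmmmlzlmlzlmml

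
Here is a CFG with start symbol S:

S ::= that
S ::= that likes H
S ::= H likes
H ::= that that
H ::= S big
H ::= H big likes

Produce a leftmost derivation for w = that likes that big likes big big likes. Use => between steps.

S => that likes H => that likes H big likes => that likes S big big likes => that likes H likes big big likes => that likes S big likes big big likes => that likes that big likes big big likes

S => that likes H   [S ::= that likes H]
that likes H => that likes H big likes   [H ::= H big likes]
that likes H big likes => that likes S big big likes   [H ::= S big]
that likes S big big likes => that likes H likes big big likes   [S ::= H likes]
that likes H likes big big likes => that likes S big likes big big likes   [H ::= S big]
that likes S big likes big big likes => that likes that big likes big big likes   [S ::= that]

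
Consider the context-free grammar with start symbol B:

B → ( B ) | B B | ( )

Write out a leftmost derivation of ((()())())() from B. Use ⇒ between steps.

B ⇒ BB ⇒ (B)B ⇒ (BB)B ⇒ ((B)B)B ⇒ ((BB)B)B ⇒ ((()B)B)B ⇒ ((()())B)B ⇒ ((()())())B ⇒ ((()())())()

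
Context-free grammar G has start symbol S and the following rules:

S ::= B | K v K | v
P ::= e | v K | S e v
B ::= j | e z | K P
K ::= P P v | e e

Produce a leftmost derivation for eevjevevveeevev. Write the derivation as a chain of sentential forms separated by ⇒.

S ⇒ B ⇒ KP ⇒ eeP ⇒ eevK ⇒ eevPPv ⇒ eevSevPv ⇒ eevKvKevPv ⇒ eevPPvvKevPv ⇒ eevSevPvvKevPv ⇒ eevBevPvvKevPv ⇒ eevjevPvvKevPv ⇒ eevjevevvKevPv ⇒ eevjevevveeevPv ⇒ eevjevevveeevev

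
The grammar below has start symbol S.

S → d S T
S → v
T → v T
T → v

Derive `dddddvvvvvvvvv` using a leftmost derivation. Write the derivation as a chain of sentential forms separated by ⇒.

S⇒dST⇒ddSTT⇒dddSTTT⇒ddddSTTTT⇒dddddSTTTTT⇒dddddvTTTTT⇒dddddvvTTTTT⇒dddddvvvTTTT⇒dddddvvvvTTTT⇒dddddvvvvvTTTT⇒dddddvvvvvvTTT⇒dddddvvvvvvvTT⇒dddddvvvvvvvvT⇒dddddvvvvvvvvv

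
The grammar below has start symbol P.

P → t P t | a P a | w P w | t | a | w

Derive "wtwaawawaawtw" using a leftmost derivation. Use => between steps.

P => wPw   [P → w P w]
wPw => wtPtw   [P → t P t]
wtPtw => wtwPwtw   [P → w P w]
wtwPwtw => wtwaPawtw   [P → a P a]
wtwaPawtw => wtwaaPaawtw   [P → a P a]
wtwaaPaawtw => wtwaawPwaawtw   [P → w P w]
wtwaawPwaawtw => wtwaawawaawtw   [P → a]

P => wPw => wtPtw => wtwPwtw => wtwaPawtw => wtwaaPaawtw => wtwaawPwaawtw => wtwaawawaawtw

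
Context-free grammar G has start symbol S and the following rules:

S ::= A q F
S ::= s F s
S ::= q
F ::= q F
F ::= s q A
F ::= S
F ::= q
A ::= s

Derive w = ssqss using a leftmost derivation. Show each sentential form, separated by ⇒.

S ⇒ sFs   [S ::= s F s]
sFs ⇒ ssqAs   [F ::= s q A]
ssqAs ⇒ ssqss   [A ::= s]

S ⇒ sFs ⇒ ssqAs ⇒ ssqss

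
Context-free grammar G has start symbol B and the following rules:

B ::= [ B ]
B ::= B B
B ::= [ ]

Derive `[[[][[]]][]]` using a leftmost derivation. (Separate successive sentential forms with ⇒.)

B ⇒ [B] ⇒ [BB] ⇒ [[B]B] ⇒ [[BB]B] ⇒ [[[]B]B] ⇒ [[[][B]]B] ⇒ [[[][[]]]B] ⇒ [[[][[]]][]]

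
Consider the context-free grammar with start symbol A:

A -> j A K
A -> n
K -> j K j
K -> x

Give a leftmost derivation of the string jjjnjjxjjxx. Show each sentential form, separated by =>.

A => jAK => jjAKK => jjjAKKK => jjjnKKK => jjjnjKjKK => jjjnjjKjjKK => jjjnjjxjjKK => jjjnjjxjjxK => jjjnjjxjjxx

A => jAK   [A -> j A K]
jAK => jjAKK   [A -> j A K]
jjAKK => jjjAKKK   [A -> j A K]
jjjAKKK => jjjnKKK   [A -> n]
jjjnKKK => jjjnjKjKK   [K -> j K j]
jjjnjKjKK => jjjnjjKjjKK   [K -> j K j]
jjjnjjKjjKK => jjjnjjxjjKK   [K -> x]
jjjnjjxjjKK => jjjnjjxjjxK   [K -> x]
jjjnjjxjjxK => jjjnjjxjjxx   [K -> x]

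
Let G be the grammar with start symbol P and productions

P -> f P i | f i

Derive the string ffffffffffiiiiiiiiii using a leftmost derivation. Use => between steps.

P => fPi => ffPii => fffPiii => ffffPiiii => fffffPiiiii => ffffffPiiiiii => fffffffPiiiiiii => ffffffffPiiiiiiii => fffffffffPiiiiiiiii => ffffffffffiiiiiiiiii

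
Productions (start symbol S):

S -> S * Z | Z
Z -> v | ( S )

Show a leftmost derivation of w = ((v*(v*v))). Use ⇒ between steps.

S ⇒ Z   [S -> Z]
Z ⇒ (S)   [Z -> ( S )]
(S) ⇒ (Z)   [S -> Z]
(Z) ⇒ ((S))   [Z -> ( S )]
((S)) ⇒ ((S*Z))   [S -> S * Z]
((S*Z)) ⇒ ((Z*Z))   [S -> Z]
((Z*Z)) ⇒ ((v*Z))   [Z -> v]
((v*Z)) ⇒ ((v*(S)))   [Z -> ( S )]
((v*(S))) ⇒ ((v*(S*Z)))   [S -> S * Z]
((v*(S*Z))) ⇒ ((v*(Z*Z)))   [S -> Z]
((v*(Z*Z))) ⇒ ((v*(v*Z)))   [Z -> v]
((v*(v*Z))) ⇒ ((v*(v*v)))   [Z -> v]

S ⇒ Z ⇒ (S) ⇒ (Z) ⇒ ((S)) ⇒ ((S*Z)) ⇒ ((Z*Z)) ⇒ ((v*Z)) ⇒ ((v*(S))) ⇒ ((v*(S*Z))) ⇒ ((v*(Z*Z))) ⇒ ((v*(v*Z))) ⇒ ((v*(v*v)))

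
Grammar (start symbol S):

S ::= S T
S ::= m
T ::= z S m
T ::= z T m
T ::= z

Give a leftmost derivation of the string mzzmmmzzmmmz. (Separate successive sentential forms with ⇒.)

S ⇒ ST ⇒ STT ⇒ STTT ⇒ mTTT ⇒ mzTmTT ⇒ mzzSmmTT ⇒ mzzmmmTT ⇒ mzzmmmzTmT ⇒ mzzmmmzzSmmT ⇒ mzzmmmzzmmmT ⇒ mzzmmmzzmmmz

S ⇒ ST   [S ::= S T]
ST ⇒ STT   [S ::= S T]
STT ⇒ STTT   [S ::= S T]
STTT ⇒ mTTT   [S ::= m]
mTTT ⇒ mzTmTT   [T ::= z T m]
mzTmTT ⇒ mzzSmmTT   [T ::= z S m]
mzzSmmTT ⇒ mzzmmmTT   [S ::= m]
mzzmmmTT ⇒ mzzmmmzTmT   [T ::= z T m]
mzzmmmzTmT ⇒ mzzmmmzzSmmT   [T ::= z S m]
mzzmmmzzSmmT ⇒ mzzmmmzzmmmT   [S ::= m]
mzzmmmzzmmmT ⇒ mzzmmmzzmmmz   [T ::= z]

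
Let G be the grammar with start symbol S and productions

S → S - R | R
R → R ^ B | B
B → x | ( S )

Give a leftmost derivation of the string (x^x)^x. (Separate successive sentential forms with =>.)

S => R => R^B => B^B => (S)^B => (R)^B => (R^B)^B => (B^B)^B => (x^B)^B => (x^x)^B => (x^x)^x

S => R   [S → R]
R => R^B   [R → R ^ B]
R^B => B^B   [R → B]
B^B => (S)^B   [B → ( S )]
(S)^B => (R)^B   [S → R]
(R)^B => (R^B)^B   [R → R ^ B]
(R^B)^B => (B^B)^B   [R → B]
(B^B)^B => (x^B)^B   [B → x]
(x^B)^B => (x^x)^B   [B → x]
(x^x)^B => (x^x)^x   [B → x]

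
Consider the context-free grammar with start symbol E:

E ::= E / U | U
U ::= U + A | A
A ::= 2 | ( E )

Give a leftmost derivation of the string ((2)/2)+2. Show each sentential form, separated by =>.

E => U   [E ::= U]
U => U+A   [U ::= U + A]
U+A => A+A   [U ::= A]
A+A => (E)+A   [A ::= ( E )]
(E)+A => (E/U)+A   [E ::= E / U]
(E/U)+A => (U/U)+A   [E ::= U]
(U/U)+A => (A/U)+A   [U ::= A]
(A/U)+A => ((E)/U)+A   [A ::= ( E )]
((E)/U)+A => ((U)/U)+A   [E ::= U]
((U)/U)+A => ((A)/U)+A   [U ::= A]
((A)/U)+A => ((2)/U)+A   [A ::= 2]
((2)/U)+A => ((2)/A)+A   [U ::= A]
((2)/A)+A => ((2)/2)+A   [A ::= 2]
((2)/2)+A => ((2)/2)+2   [A ::= 2]

E => U => U+A => A+A => (E)+A => (E/U)+A => (U/U)+A => (A/U)+A => ((E)/U)+A => ((U)/U)+A => ((A)/U)+A => ((2)/U)+A => ((2)/A)+A => ((2)/2)+A => ((2)/2)+2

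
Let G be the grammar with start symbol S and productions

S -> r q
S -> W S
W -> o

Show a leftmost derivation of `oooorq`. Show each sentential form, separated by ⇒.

S⇒WS⇒oS⇒oWS⇒ooS⇒ooWS⇒oooS⇒oooWS⇒ooooS⇒oooorq

S ⇒ WS   [S -> W S]
WS ⇒ oS   [W -> o]
oS ⇒ oWS   [S -> W S]
oWS ⇒ ooS   [W -> o]
ooS ⇒ ooWS   [S -> W S]
ooWS ⇒ oooS   [W -> o]
oooS ⇒ oooWS   [S -> W S]
oooWS ⇒ ooooS   [W -> o]
ooooS ⇒ oooorq   [S -> r q]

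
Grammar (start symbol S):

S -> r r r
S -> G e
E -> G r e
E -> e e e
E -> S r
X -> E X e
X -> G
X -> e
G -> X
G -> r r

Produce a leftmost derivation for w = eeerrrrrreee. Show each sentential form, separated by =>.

S => Ge => Xe => EXee => eeeXee => eeeEXeee => eeeSrXeee => eeerrrrXeee => eeerrrrGeee => eeerrrrrreee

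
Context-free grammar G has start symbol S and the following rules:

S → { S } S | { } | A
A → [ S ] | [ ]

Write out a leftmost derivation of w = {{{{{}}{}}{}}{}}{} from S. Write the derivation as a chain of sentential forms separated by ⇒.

S⇒{S}S⇒{{S}S}S⇒{{{S}S}S}S⇒{{{{S}S}S}S}S⇒{{{{{}}S}S}S}S⇒{{{{{}}{}}S}S}S⇒{{{{{}}{}}{}}S}S⇒{{{{{}}{}}{}}{}}S⇒{{{{{}}{}}{}}{}}{}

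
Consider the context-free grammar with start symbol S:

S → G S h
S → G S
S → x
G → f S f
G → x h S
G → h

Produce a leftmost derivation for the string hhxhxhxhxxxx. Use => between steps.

S => GS => hS => hGS => hhS => hhGS => hhxhSS => hhxhGSS => hhxhxhSSS => hhxhxhGSSS => hhxhxhxhSSSS => hhxhxhxhxSSS => hhxhxhxhxxSS => hhxhxhxhxxxS => hhxhxhxhxxxx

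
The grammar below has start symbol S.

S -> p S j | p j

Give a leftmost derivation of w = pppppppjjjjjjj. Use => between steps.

S => pSj => ppSjj => pppSjjj => ppppSjjjj => pppppSjjjjj => ppppppSjjjjjj => pppppppjjjjjjj

S => pSj   [S -> p S j]
pSj => ppSjj   [S -> p S j]
ppSjj => pppSjjj   [S -> p S j]
pppSjjj => ppppSjjjj   [S -> p S j]
ppppSjjjj => pppppSjjjjj   [S -> p S j]
pppppSjjjjj => ppppppSjjjjjj   [S -> p S j]
ppppppSjjjjjj => pppppppjjjjjjj   [S -> p j]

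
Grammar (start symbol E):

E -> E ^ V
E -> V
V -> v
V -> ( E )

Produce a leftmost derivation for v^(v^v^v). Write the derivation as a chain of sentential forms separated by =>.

E => E^V => V^V => v^V => v^(E) => v^(E^V) => v^(E^V^V) => v^(V^V^V) => v^(v^V^V) => v^(v^v^V) => v^(v^v^v)

E => E^V   [E -> E ^ V]
E^V => V^V   [E -> V]
V^V => v^V   [V -> v]
v^V => v^(E)   [V -> ( E )]
v^(E) => v^(E^V)   [E -> E ^ V]
v^(E^V) => v^(E^V^V)   [E -> E ^ V]
v^(E^V^V) => v^(V^V^V)   [E -> V]
v^(V^V^V) => v^(v^V^V)   [V -> v]
v^(v^V^V) => v^(v^v^V)   [V -> v]
v^(v^v^V) => v^(v^v^v)   [V -> v]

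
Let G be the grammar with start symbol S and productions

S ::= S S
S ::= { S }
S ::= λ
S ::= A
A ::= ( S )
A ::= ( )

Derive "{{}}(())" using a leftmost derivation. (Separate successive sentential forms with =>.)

S => SS => {S}S => {{S}}S => {{}}S => {{}}A => {{}}(S) => {{}}(SS) => {{}}(SSS) => {{}}(ASS) => {{}}(()SS) => {{}}(()S) => {{}}(())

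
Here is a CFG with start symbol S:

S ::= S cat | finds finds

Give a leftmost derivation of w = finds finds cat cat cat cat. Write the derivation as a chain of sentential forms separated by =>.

S => S cat => S cat cat => S cat cat cat => S cat cat cat cat => finds finds cat cat cat cat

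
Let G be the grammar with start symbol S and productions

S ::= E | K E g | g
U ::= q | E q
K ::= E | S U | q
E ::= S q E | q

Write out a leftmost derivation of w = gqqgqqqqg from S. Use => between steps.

S => KEg   [S ::= K E g]
KEg => SUEg   [K ::= S U]
SUEg => EUEg   [S ::= E]
EUEg => SqEUEg   [E ::= S q E]
SqEUEg => KEgqEUEg   [S ::= K E g]
KEgqEUEg => SUEgqEUEg   [K ::= S U]
SUEgqEUEg => gUEgqEUEg   [S ::= g]
gUEgqEUEg => gqEgqEUEg   [U ::= q]
gqEgqEUEg => gqqgqEUEg   [E ::= q]
gqqgqEUEg => gqqgqqUEg   [E ::= q]
gqqgqqUEg => gqqgqqqEg   [U ::= q]
gqqgqqqEg => gqqgqqqqg   [E ::= q]

S => KEg => SUEg => EUEg => SqEUEg => KEgqEUEg => SUEgqEUEg => gUEgqEUEg => gqEgqEUEg => gqqgqEUEg => gqqgqqUEg => gqqgqqqEg => gqqgqqqqg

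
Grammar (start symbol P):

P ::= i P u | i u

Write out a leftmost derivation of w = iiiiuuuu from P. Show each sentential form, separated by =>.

P => iPu   [P ::= i P u]
iPu => iiPuu   [P ::= i P u]
iiPuu => iiiPuuu   [P ::= i P u]
iiiPuuu => iiiiuuuu   [P ::= i u]

P => iPu => iiPuu => iiiPuuu => iiiiuuuu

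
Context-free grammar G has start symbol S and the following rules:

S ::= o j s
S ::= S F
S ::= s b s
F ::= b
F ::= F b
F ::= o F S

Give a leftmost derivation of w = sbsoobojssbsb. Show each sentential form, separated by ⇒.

S ⇒ SF ⇒ SFF ⇒ sbsFF ⇒ sbsoFSF ⇒ sbsooFSSF ⇒ sbsoobSSF ⇒ sbsoobojsSF ⇒ sbsoobojssbsF ⇒ sbsoobojssbsb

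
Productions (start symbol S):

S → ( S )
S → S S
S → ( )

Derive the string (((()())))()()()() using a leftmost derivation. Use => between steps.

S => SS   [S → S S]
SS => SSS   [S → S S]
SSS => SSSS   [S → S S]
SSSS => SSSSS   [S → S S]
SSSSS => (S)SSSS   [S → ( S )]
(S)SSSS => ((S))SSSS   [S → ( S )]
((S))SSSS => (((S)))SSSS   [S → ( S )]
(((S)))SSSS => (((SS)))SSSS   [S → S S]
(((SS)))SSSS => (((()S)))SSSS   [S → ( )]
(((()S)))SSSS => (((()())))SSSS   [S → ( )]
(((()())))SSSS => (((()())))()SSS   [S → ( )]
(((()())))()SSS => (((()())))()()SS   [S → ( )]
(((()())))()()SS => (((()())))()()()S   [S → ( )]
(((()())))()()()S => (((()())))()()()()   [S → ( )]

S=>SS=>SSS=>SSSS=>SSSSS=>(S)SSSS=>((S))SSSS=>(((S)))SSSS=>(((SS)))SSSS=>(((()S)))SSSS=>(((()())))SSSS=>(((()())))()SSS=>(((()())))()()SS=>(((()())))()()()S=>(((()())))()()()()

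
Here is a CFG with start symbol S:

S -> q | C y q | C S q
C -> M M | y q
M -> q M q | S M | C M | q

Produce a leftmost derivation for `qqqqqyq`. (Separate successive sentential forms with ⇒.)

S ⇒ Cyq ⇒ MMyq ⇒ CMMyq ⇒ MMMMyq ⇒ SMMMMyq ⇒ qMMMMyq ⇒ qqMMMyq ⇒ qqqMMyq ⇒ qqqqMyq ⇒ qqqqqyq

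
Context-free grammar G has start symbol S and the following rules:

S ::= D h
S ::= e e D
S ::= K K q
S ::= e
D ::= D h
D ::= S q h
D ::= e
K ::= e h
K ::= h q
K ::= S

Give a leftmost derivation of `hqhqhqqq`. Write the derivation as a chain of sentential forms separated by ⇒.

S ⇒ KKq   [S ::= K K q]
KKq ⇒ hqKq   [K ::= h q]
hqKq ⇒ hqSq   [K ::= S]
hqSq ⇒ hqKKqq   [S ::= K K q]
hqKKqq ⇒ hqhqKqq   [K ::= h q]
hqhqKqq ⇒ hqhqhqqq   [K ::= h q]

S⇒KKq⇒hqKq⇒hqSq⇒hqKKqq⇒hqhqKqq⇒hqhqhqqq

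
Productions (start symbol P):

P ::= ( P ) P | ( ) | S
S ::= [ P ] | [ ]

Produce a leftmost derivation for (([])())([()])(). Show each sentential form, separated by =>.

P => (P)P => ((P)P)P => ((S)P)P => (([])P)P => (([])())P => (([])())(P)P => (([])())(S)P => (([])())([P])P => (([])())([()])P => (([])())([()])()

P => (P)P   [P ::= ( P ) P]
(P)P => ((P)P)P   [P ::= ( P ) P]
((P)P)P => ((S)P)P   [P ::= S]
((S)P)P => (([])P)P   [S ::= [ ]]
(([])P)P => (([])())P   [P ::= ( )]
(([])())P => (([])())(P)P   [P ::= ( P ) P]
(([])())(P)P => (([])())(S)P   [P ::= S]
(([])())(S)P => (([])())([P])P   [S ::= [ P ]]
(([])())([P])P => (([])())([()])P   [P ::= ( )]
(([])())([()])P => (([])())([()])()   [P ::= ( )]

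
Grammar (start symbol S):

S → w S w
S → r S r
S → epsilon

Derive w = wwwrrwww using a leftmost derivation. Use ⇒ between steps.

S⇒wSw⇒wwSww⇒wwwSwww⇒wwwrSrwww⇒wwwrrwww

S ⇒ wSw   [S → w S w]
wSw ⇒ wwSww   [S → w S w]
wwSww ⇒ wwwSwww   [S → w S w]
wwwSwww ⇒ wwwrSrwww   [S → r S r]
wwwrSrwww ⇒ wwwrrwww   [S → epsilon]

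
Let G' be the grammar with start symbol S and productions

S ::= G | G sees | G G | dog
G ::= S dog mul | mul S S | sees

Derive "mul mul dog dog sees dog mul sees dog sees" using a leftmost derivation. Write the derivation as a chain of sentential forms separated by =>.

S => G G => mul S S G => mul G G S G => mul S dog mul G S G => mul G G dog mul G S G => mul mul S S G dog mul G S G => mul mul dog S G dog mul G S G => mul mul dog dog G dog mul G S G => mul mul dog dog sees dog mul G S G => mul mul dog dog sees dog mul sees S G => mul mul dog dog sees dog mul sees dog G => mul mul dog dog sees dog mul sees dog sees

S => G G   [S ::= G G]
G G => mul S S G   [G ::= mul S S]
mul S S G => mul G G S G   [S ::= G G]
mul G G S G => mul S dog mul G S G   [G ::= S dog mul]
mul S dog mul G S G => mul G G dog mul G S G   [S ::= G G]
mul G G dog mul G S G => mul mul S S G dog mul G S G   [G ::= mul S S]
mul mul S S G dog mul G S G => mul mul dog S G dog mul G S G   [S ::= dog]
mul mul dog S G dog mul G S G => mul mul dog dog G dog mul G S G   [S ::= dog]
mul mul dog dog G dog mul G S G => mul mul dog dog sees dog mul G S G   [G ::= sees]
mul mul dog dog sees dog mul G S G => mul mul dog dog sees dog mul sees S G   [G ::= sees]
mul mul dog dog sees dog mul sees S G => mul mul dog dog sees dog mul sees dog G   [S ::= dog]
mul mul dog dog sees dog mul sees dog G => mul mul dog dog sees dog mul sees dog sees   [G ::= sees]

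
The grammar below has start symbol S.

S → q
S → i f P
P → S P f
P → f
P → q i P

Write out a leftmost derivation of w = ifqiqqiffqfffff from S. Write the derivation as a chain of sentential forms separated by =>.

S=>ifP=>ifqiP=>ifqiSPf=>ifqiqPf=>ifqiqSPff=>ifqiqqPff=>ifqiqqSPfff=>ifqiqqifPPfff=>ifqiqqiffPfff=>ifqiqqiffSPffff=>ifqiqqiffqPffff=>ifqiqqiffqfffff

S => ifP   [S → i f P]
ifP => ifqiP   [P → q i P]
ifqiP => ifqiSPf   [P → S P f]
ifqiSPf => ifqiqPf   [S → q]
ifqiqPf => ifqiqSPff   [P → S P f]
ifqiqSPff => ifqiqqPff   [S → q]
ifqiqqPff => ifqiqqSPfff   [P → S P f]
ifqiqqSPfff => ifqiqqifPPfff   [S → i f P]
ifqiqqifPPfff => ifqiqqiffPfff   [P → f]
ifqiqqiffPfff => ifqiqqiffSPffff   [P → S P f]
ifqiqqiffSPffff => ifqiqqiffqPffff   [S → q]
ifqiqqiffqPffff => ifqiqqiffqfffff   [P → f]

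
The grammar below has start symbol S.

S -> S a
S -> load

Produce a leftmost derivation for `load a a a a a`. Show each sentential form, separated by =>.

S => S a => S a a => S a a a => S a a a a => S a a a a a => load a a a a a

S => S a   [S -> S a]
S a => S a a   [S -> S a]
S a a => S a a a   [S -> S a]
S a a a => S a a a a   [S -> S a]
S a a a a => S a a a a a   [S -> S a]
S a a a a a => load a a a a a   [S -> load]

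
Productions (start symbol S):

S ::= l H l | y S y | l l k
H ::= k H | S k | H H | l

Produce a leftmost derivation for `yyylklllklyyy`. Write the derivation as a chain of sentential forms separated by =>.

S => ySy   [S ::= y S y]
ySy => yySyy   [S ::= y S y]
yySyy => yyySyyy   [S ::= y S y]
yyySyyy => yyylHlyyy   [S ::= l H l]
yyylHlyyy => yyylkHlyyy   [H ::= k H]
yyylkHlyyy => yyylkSklyyy   [H ::= S k]
yyylkSklyyy => yyylklHlklyyy   [S ::= l H l]
yyylklHlklyyy => yyylklllklyyy   [H ::= l]

S => ySy => yySyy => yyySyyy => yyylHlyyy => yyylkHlyyy => yyylkSklyyy => yyylklHlklyyy => yyylklllklyyy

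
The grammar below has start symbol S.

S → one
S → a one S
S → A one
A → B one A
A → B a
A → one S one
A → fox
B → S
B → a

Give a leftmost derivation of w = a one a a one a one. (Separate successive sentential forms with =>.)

S => A one   [S → A one]
A one => B a one   [A → B a]
B a one => S a one   [B → S]
S a one => a one S a one   [S → a one S]
a one S a one => a one A one a one   [S → A one]
a one A one a one => a one B a one a one   [A → B a]
a one B a one a one => a one a a one a one   [B → a]

S => A one => B a one => S a one => a one S a one => a one A one a one => a one B a one a one => a one a a one a one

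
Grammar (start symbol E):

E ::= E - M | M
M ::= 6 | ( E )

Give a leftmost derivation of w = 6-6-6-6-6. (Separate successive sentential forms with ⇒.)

E ⇒ E-M   [E ::= E - M]
E-M ⇒ E-M-M   [E ::= E - M]
E-M-M ⇒ E-M-M-M   [E ::= E - M]
E-M-M-M ⇒ E-M-M-M-M   [E ::= E - M]
E-M-M-M-M ⇒ M-M-M-M-M   [E ::= M]
M-M-M-M-M ⇒ 6-M-M-M-M   [M ::= 6]
6-M-M-M-M ⇒ 6-6-M-M-M   [M ::= 6]
6-6-M-M-M ⇒ 6-6-6-M-M   [M ::= 6]
6-6-6-M-M ⇒ 6-6-6-6-M   [M ::= 6]
6-6-6-6-M ⇒ 6-6-6-6-6   [M ::= 6]

E⇒E-M⇒E-M-M⇒E-M-M-M⇒E-M-M-M-M⇒M-M-M-M-M⇒6-M-M-M-M⇒6-6-M-M-M⇒6-6-6-M-M⇒6-6-6-6-M⇒6-6-6-6-6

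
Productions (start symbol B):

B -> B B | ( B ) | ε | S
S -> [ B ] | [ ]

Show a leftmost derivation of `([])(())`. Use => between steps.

B => BB => (B)B => (S)B => ([])B => ([])BB => ([])(B)B => ([])((B))B => ([])(())B => ([])(())

B => BB   [B -> B B]
BB => (B)B   [B -> ( B )]
(B)B => (S)B   [B -> S]
(S)B => ([])B   [S -> [ ]]
([])B => ([])BB   [B -> B B]
([])BB => ([])(B)B   [B -> ( B )]
([])(B)B => ([])((B))B   [B -> ( B )]
([])((B))B => ([])(())B   [B -> ε]
([])(())B => ([])(())   [B -> ε]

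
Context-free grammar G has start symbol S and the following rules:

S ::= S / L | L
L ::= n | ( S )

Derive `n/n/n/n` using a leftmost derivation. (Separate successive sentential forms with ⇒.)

S ⇒ S/L ⇒ S/L/L ⇒ S/L/L/L ⇒ L/L/L/L ⇒ n/L/L/L ⇒ n/n/L/L ⇒ n/n/n/L ⇒ n/n/n/n

S ⇒ S/L   [S ::= S / L]
S/L ⇒ S/L/L   [S ::= S / L]
S/L/L ⇒ S/L/L/L   [S ::= S / L]
S/L/L/L ⇒ L/L/L/L   [S ::= L]
L/L/L/L ⇒ n/L/L/L   [L ::= n]
n/L/L/L ⇒ n/n/L/L   [L ::= n]
n/n/L/L ⇒ n/n/n/L   [L ::= n]
n/n/n/L ⇒ n/n/n/n   [L ::= n]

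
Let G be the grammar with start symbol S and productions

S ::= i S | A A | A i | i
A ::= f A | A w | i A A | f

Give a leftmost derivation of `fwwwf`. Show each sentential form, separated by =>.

S => AA   [S ::= A A]
AA => AwA   [A ::= A w]
AwA => AwwA   [A ::= A w]
AwwA => AwwwA   [A ::= A w]
AwwwA => fwwwA   [A ::= f]
fwwwA => fwwwf   [A ::= f]

S=>AA=>AwA=>AwwA=>AwwwA=>fwwwA=>fwwwf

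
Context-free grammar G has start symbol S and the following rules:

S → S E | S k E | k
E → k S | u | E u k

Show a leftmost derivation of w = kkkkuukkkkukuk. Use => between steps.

S => SkE => kkE => kkEuk => kkEukuk => kkkSukuk => kkkSkEukuk => kkkSEkEukuk => kkkkEkEukuk => kkkkEukkEukuk => kkkkuukkEukuk => kkkkuukkkSukuk => kkkkuukkkkukuk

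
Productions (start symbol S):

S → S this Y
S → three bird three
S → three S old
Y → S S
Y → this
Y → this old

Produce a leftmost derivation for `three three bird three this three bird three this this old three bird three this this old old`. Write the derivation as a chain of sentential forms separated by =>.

S => three S old   [S → three S old]
three S old => three S this Y old   [S → S this Y]
three S this Y old => three S this Y this Y old   [S → S this Y]
three S this Y this Y old => three three bird three this Y this Y old   [S → three bird three]
three three bird three this Y this Y old => three three bird three this S S this Y old   [Y → S S]
three three bird three this S S this Y old => three three bird three this S this Y S this Y old   [S → S this Y]
three three bird three this S this Y S this Y old => three three bird three this three bird three this Y S this Y old   [S → three bird three]
three three bird three this three bird three this Y S this Y old => three three bird three this three bird three this this old S this Y old   [Y → this old]
three three bird three this three bird three this this old S this Y old => three three bird three this three bird three this this old three bird three this Y old   [S → three bird three]
three three bird three this three bird three this this old three bird three this Y old => three three bird three this three bird three this this old three bird three this this old old   [Y → this old]

S => three S old => three S this Y old => three S this Y this Y old => three three bird three this Y this Y old => three three bird three this S S this Y old => three three bird three this S this Y S this Y old => three three bird three this three bird three this Y S this Y old => three three bird three this three bird three this this old S this Y old => three three bird three this three bird three this this old three bird three this Y old => three three bird three this three bird three this this old three bird three this this old old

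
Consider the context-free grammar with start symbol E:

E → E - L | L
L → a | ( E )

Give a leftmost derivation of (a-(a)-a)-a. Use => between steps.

E => E-L => L-L => (E)-L => (E-L)-L => (E-L-L)-L => (L-L-L)-L => (a-L-L)-L => (a-(E)-L)-L => (a-(L)-L)-L => (a-(a)-L)-L => (a-(a)-a)-L => (a-(a)-a)-a

E => E-L   [E → E - L]
E-L => L-L   [E → L]
L-L => (E)-L   [L → ( E )]
(E)-L => (E-L)-L   [E → E - L]
(E-L)-L => (E-L-L)-L   [E → E - L]
(E-L-L)-L => (L-L-L)-L   [E → L]
(L-L-L)-L => (a-L-L)-L   [L → a]
(a-L-L)-L => (a-(E)-L)-L   [L → ( E )]
(a-(E)-L)-L => (a-(L)-L)-L   [E → L]
(a-(L)-L)-L => (a-(a)-L)-L   [L → a]
(a-(a)-L)-L => (a-(a)-a)-L   [L → a]
(a-(a)-a)-L => (a-(a)-a)-a   [L → a]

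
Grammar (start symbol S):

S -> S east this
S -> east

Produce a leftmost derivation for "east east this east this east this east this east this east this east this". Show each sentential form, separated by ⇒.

S ⇒ S east this ⇒ S east this east this ⇒ S east this east this east this ⇒ S east this east this east this east this ⇒ S east this east this east this east this east this ⇒ S east this east this east this east this east this east this ⇒ S east this east this east this east this east this east this east this ⇒ east east this east this east this east this east this east this east this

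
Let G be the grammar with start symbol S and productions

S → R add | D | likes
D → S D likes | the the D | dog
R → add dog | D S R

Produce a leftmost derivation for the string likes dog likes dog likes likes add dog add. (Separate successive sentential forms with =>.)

S => R add => D S R add => S D likes S R add => D D likes S R add => S D likes D likes S R add => likes D likes D likes S R add => likes dog likes D likes S R add => likes dog likes dog likes S R add => likes dog likes dog likes likes R add => likes dog likes dog likes likes add dog add

S => R add   [S → R add]
R add => D S R add   [R → D S R]
D S R add => S D likes S R add   [D → S D likes]
S D likes S R add => D D likes S R add   [S → D]
D D likes S R add => S D likes D likes S R add   [D → S D likes]
S D likes D likes S R add => likes D likes D likes S R add   [S → likes]
likes D likes D likes S R add => likes dog likes D likes S R add   [D → dog]
likes dog likes D likes S R add => likes dog likes dog likes S R add   [D → dog]
likes dog likes dog likes S R add => likes dog likes dog likes likes R add   [S → likes]
likes dog likes dog likes likes R add => likes dog likes dog likes likes add dog add   [R → add dog]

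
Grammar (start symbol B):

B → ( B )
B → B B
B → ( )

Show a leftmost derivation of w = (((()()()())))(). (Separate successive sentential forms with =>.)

B => BB => (B)B => ((B))B => (((B)))B => (((BB)))B => (((BBB)))B => (((BBBB)))B => (((()BBB)))B => (((()()BB)))B => (((()()()B)))B => (((()()()())))B => (((()()()())))()

B => BB   [B → B B]
BB => (B)B   [B → ( B )]
(B)B => ((B))B   [B → ( B )]
((B))B => (((B)))B   [B → ( B )]
(((B)))B => (((BB)))B   [B → B B]
(((BB)))B => (((BBB)))B   [B → B B]
(((BBB)))B => (((BBBB)))B   [B → B B]
(((BBBB)))B => (((()BBB)))B   [B → ( )]
(((()BBB)))B => (((()()BB)))B   [B → ( )]
(((()()BB)))B => (((()()()B)))B   [B → ( )]
(((()()()B)))B => (((()()()())))B   [B → ( )]
(((()()()())))B => (((()()()())))()   [B → ( )]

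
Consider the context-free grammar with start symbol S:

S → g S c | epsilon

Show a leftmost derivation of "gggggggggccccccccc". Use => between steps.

S => gSc   [S → g S c]
gSc => ggScc   [S → g S c]
ggScc => gggSccc   [S → g S c]
gggSccc => ggggScccc   [S → g S c]
ggggScccc => gggggSccccc   [S → g S c]
gggggSccccc => ggggggScccccc   [S → g S c]
ggggggScccccc => gggggggSccccccc   [S → g S c]
gggggggSccccccc => ggggggggScccccccc   [S → g S c]
ggggggggScccccccc => gggggggggSccccccccc   [S → g S c]
gggggggggSccccccccc => gggggggggccccccccc   [S → epsilon]

S=>gSc=>ggScc=>gggSccc=>ggggScccc=>gggggSccccc=>ggggggScccccc=>gggggggSccccccc=>ggggggggScccccccc=>gggggggggSccccccccc=>gggggggggccccccccc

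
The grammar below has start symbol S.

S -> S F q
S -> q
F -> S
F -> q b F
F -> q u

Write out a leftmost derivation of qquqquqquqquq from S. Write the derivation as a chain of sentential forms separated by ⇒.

S ⇒ SFq   [S -> S F q]
SFq ⇒ SFqFq   [S -> S F q]
SFqFq ⇒ SFqFqFq   [S -> S F q]
SFqFqFq ⇒ SFqFqFqFq   [S -> S F q]
SFqFqFqFq ⇒ qFqFqFqFq   [S -> q]
qFqFqFqFq ⇒ qquqFqFqFq   [F -> q u]
qquqFqFqFq ⇒ qquqquqFqFq   [F -> q u]
qquqquqFqFq ⇒ qquqquqquqFq   [F -> q u]
qquqquqquqFq ⇒ qquqquqquqquq   [F -> q u]

S ⇒ SFq ⇒ SFqFq ⇒ SFqFqFq ⇒ SFqFqFqFq ⇒ qFqFqFqFq ⇒ qquqFqFqFq ⇒ qquqquqFqFq ⇒ qquqquqquqFq ⇒ qquqquqquqquq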